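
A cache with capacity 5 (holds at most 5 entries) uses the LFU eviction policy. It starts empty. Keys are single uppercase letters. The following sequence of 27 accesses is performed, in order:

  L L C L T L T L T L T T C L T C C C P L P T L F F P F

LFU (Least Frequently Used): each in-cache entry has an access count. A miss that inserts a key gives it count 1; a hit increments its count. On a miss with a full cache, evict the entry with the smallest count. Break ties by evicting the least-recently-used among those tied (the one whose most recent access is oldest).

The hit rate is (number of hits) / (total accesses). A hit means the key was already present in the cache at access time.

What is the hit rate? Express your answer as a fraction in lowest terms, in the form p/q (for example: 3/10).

Answer: 22/27

Derivation:
LFU simulation (capacity=5):
  1. access L: MISS. Cache: [L(c=1)]
  2. access L: HIT, count now 2. Cache: [L(c=2)]
  3. access C: MISS. Cache: [C(c=1) L(c=2)]
  4. access L: HIT, count now 3. Cache: [C(c=1) L(c=3)]
  5. access T: MISS. Cache: [C(c=1) T(c=1) L(c=3)]
  6. access L: HIT, count now 4. Cache: [C(c=1) T(c=1) L(c=4)]
  7. access T: HIT, count now 2. Cache: [C(c=1) T(c=2) L(c=4)]
  8. access L: HIT, count now 5. Cache: [C(c=1) T(c=2) L(c=5)]
  9. access T: HIT, count now 3. Cache: [C(c=1) T(c=3) L(c=5)]
  10. access L: HIT, count now 6. Cache: [C(c=1) T(c=3) L(c=6)]
  11. access T: HIT, count now 4. Cache: [C(c=1) T(c=4) L(c=6)]
  12. access T: HIT, count now 5. Cache: [C(c=1) T(c=5) L(c=6)]
  13. access C: HIT, count now 2. Cache: [C(c=2) T(c=5) L(c=6)]
  14. access L: HIT, count now 7. Cache: [C(c=2) T(c=5) L(c=7)]
  15. access T: HIT, count now 6. Cache: [C(c=2) T(c=6) L(c=7)]
  16. access C: HIT, count now 3. Cache: [C(c=3) T(c=6) L(c=7)]
  17. access C: HIT, count now 4. Cache: [C(c=4) T(c=6) L(c=7)]
  18. access C: HIT, count now 5. Cache: [C(c=5) T(c=6) L(c=7)]
  19. access P: MISS. Cache: [P(c=1) C(c=5) T(c=6) L(c=7)]
  20. access L: HIT, count now 8. Cache: [P(c=1) C(c=5) T(c=6) L(c=8)]
  21. access P: HIT, count now 2. Cache: [P(c=2) C(c=5) T(c=6) L(c=8)]
  22. access T: HIT, count now 7. Cache: [P(c=2) C(c=5) T(c=7) L(c=8)]
  23. access L: HIT, count now 9. Cache: [P(c=2) C(c=5) T(c=7) L(c=9)]
  24. access F: MISS. Cache: [F(c=1) P(c=2) C(c=5) T(c=7) L(c=9)]
  25. access F: HIT, count now 2. Cache: [P(c=2) F(c=2) C(c=5) T(c=7) L(c=9)]
  26. access P: HIT, count now 3. Cache: [F(c=2) P(c=3) C(c=5) T(c=7) L(c=9)]
  27. access F: HIT, count now 3. Cache: [P(c=3) F(c=3) C(c=5) T(c=7) L(c=9)]
Total: 22 hits, 5 misses, 0 evictions

Hit rate = 22/27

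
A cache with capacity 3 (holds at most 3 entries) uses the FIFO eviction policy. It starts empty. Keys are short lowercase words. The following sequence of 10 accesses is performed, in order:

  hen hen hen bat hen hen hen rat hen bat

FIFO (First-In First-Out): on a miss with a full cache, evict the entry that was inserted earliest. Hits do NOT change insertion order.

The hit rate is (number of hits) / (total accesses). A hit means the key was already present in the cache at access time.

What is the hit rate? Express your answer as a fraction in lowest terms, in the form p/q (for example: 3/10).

Answer: 7/10

Derivation:
FIFO simulation (capacity=3):
  1. access hen: MISS. Cache (old->new): [hen]
  2. access hen: HIT. Cache (old->new): [hen]
  3. access hen: HIT. Cache (old->new): [hen]
  4. access bat: MISS. Cache (old->new): [hen bat]
  5. access hen: HIT. Cache (old->new): [hen bat]
  6. access hen: HIT. Cache (old->new): [hen bat]
  7. access hen: HIT. Cache (old->new): [hen bat]
  8. access rat: MISS. Cache (old->new): [hen bat rat]
  9. access hen: HIT. Cache (old->new): [hen bat rat]
  10. access bat: HIT. Cache (old->new): [hen bat rat]
Total: 7 hits, 3 misses, 0 evictions

Hit rate = 7/10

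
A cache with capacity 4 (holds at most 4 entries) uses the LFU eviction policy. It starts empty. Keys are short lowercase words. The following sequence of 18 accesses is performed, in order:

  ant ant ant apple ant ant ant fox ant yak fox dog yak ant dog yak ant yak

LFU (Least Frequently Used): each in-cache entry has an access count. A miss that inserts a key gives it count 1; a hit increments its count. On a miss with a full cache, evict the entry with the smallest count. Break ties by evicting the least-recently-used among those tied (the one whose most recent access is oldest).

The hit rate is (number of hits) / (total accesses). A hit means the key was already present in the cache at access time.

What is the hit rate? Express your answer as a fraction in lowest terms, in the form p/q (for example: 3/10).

LFU simulation (capacity=4):
  1. access ant: MISS. Cache: [ant(c=1)]
  2. access ant: HIT, count now 2. Cache: [ant(c=2)]
  3. access ant: HIT, count now 3. Cache: [ant(c=3)]
  4. access apple: MISS. Cache: [apple(c=1) ant(c=3)]
  5. access ant: HIT, count now 4. Cache: [apple(c=1) ant(c=4)]
  6. access ant: HIT, count now 5. Cache: [apple(c=1) ant(c=5)]
  7. access ant: HIT, count now 6. Cache: [apple(c=1) ant(c=6)]
  8. access fox: MISS. Cache: [apple(c=1) fox(c=1) ant(c=6)]
  9. access ant: HIT, count now 7. Cache: [apple(c=1) fox(c=1) ant(c=7)]
  10. access yak: MISS. Cache: [apple(c=1) fox(c=1) yak(c=1) ant(c=7)]
  11. access fox: HIT, count now 2. Cache: [apple(c=1) yak(c=1) fox(c=2) ant(c=7)]
  12. access dog: MISS, evict apple(c=1). Cache: [yak(c=1) dog(c=1) fox(c=2) ant(c=7)]
  13. access yak: HIT, count now 2. Cache: [dog(c=1) fox(c=2) yak(c=2) ant(c=7)]
  14. access ant: HIT, count now 8. Cache: [dog(c=1) fox(c=2) yak(c=2) ant(c=8)]
  15. access dog: HIT, count now 2. Cache: [fox(c=2) yak(c=2) dog(c=2) ant(c=8)]
  16. access yak: HIT, count now 3. Cache: [fox(c=2) dog(c=2) yak(c=3) ant(c=8)]
  17. access ant: HIT, count now 9. Cache: [fox(c=2) dog(c=2) yak(c=3) ant(c=9)]
  18. access yak: HIT, count now 4. Cache: [fox(c=2) dog(c=2) yak(c=4) ant(c=9)]
Total: 13 hits, 5 misses, 1 evictions

Hit rate = 13/18

Answer: 13/18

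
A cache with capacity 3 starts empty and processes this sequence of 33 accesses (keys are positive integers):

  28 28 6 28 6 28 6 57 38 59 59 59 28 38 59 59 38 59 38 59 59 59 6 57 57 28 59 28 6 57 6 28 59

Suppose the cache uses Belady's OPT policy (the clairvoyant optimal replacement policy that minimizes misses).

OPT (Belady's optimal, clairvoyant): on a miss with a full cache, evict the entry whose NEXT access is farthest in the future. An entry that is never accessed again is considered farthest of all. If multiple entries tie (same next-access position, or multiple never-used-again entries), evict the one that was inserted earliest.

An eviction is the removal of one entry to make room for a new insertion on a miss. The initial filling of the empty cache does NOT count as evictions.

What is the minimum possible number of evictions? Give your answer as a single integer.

Answer: 6

Derivation:
OPT (Belady) simulation (capacity=3):
  1. access 28: MISS. Cache: [28]
  2. access 28: HIT. Next use of 28: step 4. Cache: [28]
  3. access 6: MISS. Cache: [28 6]
  4. access 28: HIT. Next use of 28: step 6. Cache: [28 6]
  5. access 6: HIT. Next use of 6: step 7. Cache: [28 6]
  6. access 28: HIT. Next use of 28: step 13. Cache: [28 6]
  7. access 6: HIT. Next use of 6: step 23. Cache: [28 6]
  8. access 57: MISS. Cache: [28 6 57]
  9. access 38: MISS, evict 57 (next use: step 24). Cache: [28 6 38]
  10. access 59: MISS, evict 6 (next use: step 23). Cache: [28 38 59]
  11. access 59: HIT. Next use of 59: step 12. Cache: [28 38 59]
  12. access 59: HIT. Next use of 59: step 15. Cache: [28 38 59]
  13. access 28: HIT. Next use of 28: step 26. Cache: [28 38 59]
  14. access 38: HIT. Next use of 38: step 17. Cache: [28 38 59]
  15. access 59: HIT. Next use of 59: step 16. Cache: [28 38 59]
  16. access 59: HIT. Next use of 59: step 18. Cache: [28 38 59]
  17. access 38: HIT. Next use of 38: step 19. Cache: [28 38 59]
  18. access 59: HIT. Next use of 59: step 20. Cache: [28 38 59]
  19. access 38: HIT. Next use of 38: never. Cache: [28 38 59]
  20. access 59: HIT. Next use of 59: step 21. Cache: [28 38 59]
  21. access 59: HIT. Next use of 59: step 22. Cache: [28 38 59]
  22. access 59: HIT. Next use of 59: step 27. Cache: [28 38 59]
  23. access 6: MISS, evict 38 (next use: never). Cache: [28 59 6]
  24. access 57: MISS, evict 6 (next use: step 29). Cache: [28 59 57]
  25. access 57: HIT. Next use of 57: step 30. Cache: [28 59 57]
  26. access 28: HIT. Next use of 28: step 28. Cache: [28 59 57]
  27. access 59: HIT. Next use of 59: step 33. Cache: [28 59 57]
  28. access 28: HIT. Next use of 28: step 32. Cache: [28 59 57]
  29. access 6: MISS, evict 59 (next use: step 33). Cache: [28 57 6]
  30. access 57: HIT. Next use of 57: never. Cache: [28 57 6]
  31. access 6: HIT. Next use of 6: never. Cache: [28 57 6]
  32. access 28: HIT. Next use of 28: never. Cache: [28 57 6]
  33. access 59: MISS, evict 28 (next use: never). Cache: [57 6 59]
Total: 24 hits, 9 misses, 6 evictions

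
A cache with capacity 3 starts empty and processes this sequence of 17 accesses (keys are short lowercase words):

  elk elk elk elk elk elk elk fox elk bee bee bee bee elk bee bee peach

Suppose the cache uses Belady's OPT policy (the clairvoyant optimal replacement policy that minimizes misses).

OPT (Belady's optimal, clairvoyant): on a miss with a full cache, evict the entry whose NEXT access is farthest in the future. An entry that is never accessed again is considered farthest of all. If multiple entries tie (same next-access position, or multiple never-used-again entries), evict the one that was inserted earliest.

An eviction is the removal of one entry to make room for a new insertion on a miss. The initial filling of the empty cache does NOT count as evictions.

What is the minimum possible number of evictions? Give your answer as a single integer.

OPT (Belady) simulation (capacity=3):
  1. access elk: MISS. Cache: [elk]
  2. access elk: HIT. Next use of elk: step 3. Cache: [elk]
  3. access elk: HIT. Next use of elk: step 4. Cache: [elk]
  4. access elk: HIT. Next use of elk: step 5. Cache: [elk]
  5. access elk: HIT. Next use of elk: step 6. Cache: [elk]
  6. access elk: HIT. Next use of elk: step 7. Cache: [elk]
  7. access elk: HIT. Next use of elk: step 9. Cache: [elk]
  8. access fox: MISS. Cache: [elk fox]
  9. access elk: HIT. Next use of elk: step 14. Cache: [elk fox]
  10. access bee: MISS. Cache: [elk fox bee]
  11. access bee: HIT. Next use of bee: step 12. Cache: [elk fox bee]
  12. access bee: HIT. Next use of bee: step 13. Cache: [elk fox bee]
  13. access bee: HIT. Next use of bee: step 15. Cache: [elk fox bee]
  14. access elk: HIT. Next use of elk: never. Cache: [elk fox bee]
  15. access bee: HIT. Next use of bee: step 16. Cache: [elk fox bee]
  16. access bee: HIT. Next use of bee: never. Cache: [elk fox bee]
  17. access peach: MISS, evict elk (next use: never). Cache: [fox bee peach]
Total: 13 hits, 4 misses, 1 evictions

Answer: 1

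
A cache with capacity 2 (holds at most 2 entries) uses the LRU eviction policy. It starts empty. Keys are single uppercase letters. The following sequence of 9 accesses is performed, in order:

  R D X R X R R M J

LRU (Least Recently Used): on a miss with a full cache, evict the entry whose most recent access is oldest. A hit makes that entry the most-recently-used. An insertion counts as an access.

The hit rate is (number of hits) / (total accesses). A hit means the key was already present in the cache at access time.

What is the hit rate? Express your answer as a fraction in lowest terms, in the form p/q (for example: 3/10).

LRU simulation (capacity=2):
  1. access R: MISS. Cache (LRU->MRU): [R]
  2. access D: MISS. Cache (LRU->MRU): [R D]
  3. access X: MISS, evict R. Cache (LRU->MRU): [D X]
  4. access R: MISS, evict D. Cache (LRU->MRU): [X R]
  5. access X: HIT. Cache (LRU->MRU): [R X]
  6. access R: HIT. Cache (LRU->MRU): [X R]
  7. access R: HIT. Cache (LRU->MRU): [X R]
  8. access M: MISS, evict X. Cache (LRU->MRU): [R M]
  9. access J: MISS, evict R. Cache (LRU->MRU): [M J]
Total: 3 hits, 6 misses, 4 evictions

Hit rate = 3/9 = 1/3

Answer: 1/3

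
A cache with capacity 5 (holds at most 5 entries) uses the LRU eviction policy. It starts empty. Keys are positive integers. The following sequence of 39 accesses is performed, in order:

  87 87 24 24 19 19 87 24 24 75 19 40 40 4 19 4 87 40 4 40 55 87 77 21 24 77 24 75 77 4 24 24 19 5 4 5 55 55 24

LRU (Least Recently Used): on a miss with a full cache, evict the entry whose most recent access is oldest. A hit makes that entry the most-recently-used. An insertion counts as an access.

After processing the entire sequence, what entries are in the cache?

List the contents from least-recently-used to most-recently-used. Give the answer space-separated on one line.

Answer: 19 4 5 55 24

Derivation:
LRU simulation (capacity=5):
  1. access 87: MISS. Cache (LRU->MRU): [87]
  2. access 87: HIT. Cache (LRU->MRU): [87]
  3. access 24: MISS. Cache (LRU->MRU): [87 24]
  4. access 24: HIT. Cache (LRU->MRU): [87 24]
  5. access 19: MISS. Cache (LRU->MRU): [87 24 19]
  6. access 19: HIT. Cache (LRU->MRU): [87 24 19]
  7. access 87: HIT. Cache (LRU->MRU): [24 19 87]
  8. access 24: HIT. Cache (LRU->MRU): [19 87 24]
  9. access 24: HIT. Cache (LRU->MRU): [19 87 24]
  10. access 75: MISS. Cache (LRU->MRU): [19 87 24 75]
  11. access 19: HIT. Cache (LRU->MRU): [87 24 75 19]
  12. access 40: MISS. Cache (LRU->MRU): [87 24 75 19 40]
  13. access 40: HIT. Cache (LRU->MRU): [87 24 75 19 40]
  14. access 4: MISS, evict 87. Cache (LRU->MRU): [24 75 19 40 4]
  15. access 19: HIT. Cache (LRU->MRU): [24 75 40 4 19]
  16. access 4: HIT. Cache (LRU->MRU): [24 75 40 19 4]
  17. access 87: MISS, evict 24. Cache (LRU->MRU): [75 40 19 4 87]
  18. access 40: HIT. Cache (LRU->MRU): [75 19 4 87 40]
  19. access 4: HIT. Cache (LRU->MRU): [75 19 87 40 4]
  20. access 40: HIT. Cache (LRU->MRU): [75 19 87 4 40]
  21. access 55: MISS, evict 75. Cache (LRU->MRU): [19 87 4 40 55]
  22. access 87: HIT. Cache (LRU->MRU): [19 4 40 55 87]
  23. access 77: MISS, evict 19. Cache (LRU->MRU): [4 40 55 87 77]
  24. access 21: MISS, evict 4. Cache (LRU->MRU): [40 55 87 77 21]
  25. access 24: MISS, evict 40. Cache (LRU->MRU): [55 87 77 21 24]
  26. access 77: HIT. Cache (LRU->MRU): [55 87 21 24 77]
  27. access 24: HIT. Cache (LRU->MRU): [55 87 21 77 24]
  28. access 75: MISS, evict 55. Cache (LRU->MRU): [87 21 77 24 75]
  29. access 77: HIT. Cache (LRU->MRU): [87 21 24 75 77]
  30. access 4: MISS, evict 87. Cache (LRU->MRU): [21 24 75 77 4]
  31. access 24: HIT. Cache (LRU->MRU): [21 75 77 4 24]
  32. access 24: HIT. Cache (LRU->MRU): [21 75 77 4 24]
  33. access 19: MISS, evict 21. Cache (LRU->MRU): [75 77 4 24 19]
  34. access 5: MISS, evict 75. Cache (LRU->MRU): [77 4 24 19 5]
  35. access 4: HIT. Cache (LRU->MRU): [77 24 19 5 4]
  36. access 5: HIT. Cache (LRU->MRU): [77 24 19 4 5]
  37. access 55: MISS, evict 77. Cache (LRU->MRU): [24 19 4 5 55]
  38. access 55: HIT. Cache (LRU->MRU): [24 19 4 5 55]
  39. access 24: HIT. Cache (LRU->MRU): [19 4 5 55 24]
Total: 23 hits, 16 misses, 11 evictions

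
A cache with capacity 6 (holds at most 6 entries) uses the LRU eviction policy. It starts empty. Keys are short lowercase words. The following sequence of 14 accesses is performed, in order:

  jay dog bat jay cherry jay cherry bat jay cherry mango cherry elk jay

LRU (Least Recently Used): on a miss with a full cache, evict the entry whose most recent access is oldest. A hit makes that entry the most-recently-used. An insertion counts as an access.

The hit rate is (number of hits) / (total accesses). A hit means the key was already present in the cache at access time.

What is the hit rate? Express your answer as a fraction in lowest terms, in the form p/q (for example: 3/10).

LRU simulation (capacity=6):
  1. access jay: MISS. Cache (LRU->MRU): [jay]
  2. access dog: MISS. Cache (LRU->MRU): [jay dog]
  3. access bat: MISS. Cache (LRU->MRU): [jay dog bat]
  4. access jay: HIT. Cache (LRU->MRU): [dog bat jay]
  5. access cherry: MISS. Cache (LRU->MRU): [dog bat jay cherry]
  6. access jay: HIT. Cache (LRU->MRU): [dog bat cherry jay]
  7. access cherry: HIT. Cache (LRU->MRU): [dog bat jay cherry]
  8. access bat: HIT. Cache (LRU->MRU): [dog jay cherry bat]
  9. access jay: HIT. Cache (LRU->MRU): [dog cherry bat jay]
  10. access cherry: HIT. Cache (LRU->MRU): [dog bat jay cherry]
  11. access mango: MISS. Cache (LRU->MRU): [dog bat jay cherry mango]
  12. access cherry: HIT. Cache (LRU->MRU): [dog bat jay mango cherry]
  13. access elk: MISS. Cache (LRU->MRU): [dog bat jay mango cherry elk]
  14. access jay: HIT. Cache (LRU->MRU): [dog bat mango cherry elk jay]
Total: 8 hits, 6 misses, 0 evictions

Hit rate = 8/14 = 4/7

Answer: 4/7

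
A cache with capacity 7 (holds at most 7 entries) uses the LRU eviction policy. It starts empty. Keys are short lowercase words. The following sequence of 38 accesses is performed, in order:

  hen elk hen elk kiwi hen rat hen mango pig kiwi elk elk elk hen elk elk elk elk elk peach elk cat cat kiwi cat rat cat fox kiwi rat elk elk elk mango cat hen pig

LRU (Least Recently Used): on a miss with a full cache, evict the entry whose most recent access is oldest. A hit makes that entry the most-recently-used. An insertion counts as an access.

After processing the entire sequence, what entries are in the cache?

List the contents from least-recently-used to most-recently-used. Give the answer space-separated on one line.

Answer: kiwi rat elk mango cat hen pig

Derivation:
LRU simulation (capacity=7):
  1. access hen: MISS. Cache (LRU->MRU): [hen]
  2. access elk: MISS. Cache (LRU->MRU): [hen elk]
  3. access hen: HIT. Cache (LRU->MRU): [elk hen]
  4. access elk: HIT. Cache (LRU->MRU): [hen elk]
  5. access kiwi: MISS. Cache (LRU->MRU): [hen elk kiwi]
  6. access hen: HIT. Cache (LRU->MRU): [elk kiwi hen]
  7. access rat: MISS. Cache (LRU->MRU): [elk kiwi hen rat]
  8. access hen: HIT. Cache (LRU->MRU): [elk kiwi rat hen]
  9. access mango: MISS. Cache (LRU->MRU): [elk kiwi rat hen mango]
  10. access pig: MISS. Cache (LRU->MRU): [elk kiwi rat hen mango pig]
  11. access kiwi: HIT. Cache (LRU->MRU): [elk rat hen mango pig kiwi]
  12. access elk: HIT. Cache (LRU->MRU): [rat hen mango pig kiwi elk]
  13. access elk: HIT. Cache (LRU->MRU): [rat hen mango pig kiwi elk]
  14. access elk: HIT. Cache (LRU->MRU): [rat hen mango pig kiwi elk]
  15. access hen: HIT. Cache (LRU->MRU): [rat mango pig kiwi elk hen]
  16. access elk: HIT. Cache (LRU->MRU): [rat mango pig kiwi hen elk]
  17. access elk: HIT. Cache (LRU->MRU): [rat mango pig kiwi hen elk]
  18. access elk: HIT. Cache (LRU->MRU): [rat mango pig kiwi hen elk]
  19. access elk: HIT. Cache (LRU->MRU): [rat mango pig kiwi hen elk]
  20. access elk: HIT. Cache (LRU->MRU): [rat mango pig kiwi hen elk]
  21. access peach: MISS. Cache (LRU->MRU): [rat mango pig kiwi hen elk peach]
  22. access elk: HIT. Cache (LRU->MRU): [rat mango pig kiwi hen peach elk]
  23. access cat: MISS, evict rat. Cache (LRU->MRU): [mango pig kiwi hen peach elk cat]
  24. access cat: HIT. Cache (LRU->MRU): [mango pig kiwi hen peach elk cat]
  25. access kiwi: HIT. Cache (LRU->MRU): [mango pig hen peach elk cat kiwi]
  26. access cat: HIT. Cache (LRU->MRU): [mango pig hen peach elk kiwi cat]
  27. access rat: MISS, evict mango. Cache (LRU->MRU): [pig hen peach elk kiwi cat rat]
  28. access cat: HIT. Cache (LRU->MRU): [pig hen peach elk kiwi rat cat]
  29. access fox: MISS, evict pig. Cache (LRU->MRU): [hen peach elk kiwi rat cat fox]
  30. access kiwi: HIT. Cache (LRU->MRU): [hen peach elk rat cat fox kiwi]
  31. access rat: HIT. Cache (LRU->MRU): [hen peach elk cat fox kiwi rat]
  32. access elk: HIT. Cache (LRU->MRU): [hen peach cat fox kiwi rat elk]
  33. access elk: HIT. Cache (LRU->MRU): [hen peach cat fox kiwi rat elk]
  34. access elk: HIT. Cache (LRU->MRU): [hen peach cat fox kiwi rat elk]
  35. access mango: MISS, evict hen. Cache (LRU->MRU): [peach cat fox kiwi rat elk mango]
  36. access cat: HIT. Cache (LRU->MRU): [peach fox kiwi rat elk mango cat]
  37. access hen: MISS, evict peach. Cache (LRU->MRU): [fox kiwi rat elk mango cat hen]
  38. access pig: MISS, evict fox. Cache (LRU->MRU): [kiwi rat elk mango cat hen pig]
Total: 25 hits, 13 misses, 6 evictions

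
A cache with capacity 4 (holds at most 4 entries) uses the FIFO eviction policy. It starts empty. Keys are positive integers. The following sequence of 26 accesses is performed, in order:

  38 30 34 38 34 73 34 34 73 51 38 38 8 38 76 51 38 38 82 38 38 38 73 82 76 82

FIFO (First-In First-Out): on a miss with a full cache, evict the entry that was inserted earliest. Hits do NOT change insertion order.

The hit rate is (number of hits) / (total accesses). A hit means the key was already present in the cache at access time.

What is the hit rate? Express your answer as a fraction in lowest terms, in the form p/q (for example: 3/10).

FIFO simulation (capacity=4):
  1. access 38: MISS. Cache (old->new): [38]
  2. access 30: MISS. Cache (old->new): [38 30]
  3. access 34: MISS. Cache (old->new): [38 30 34]
  4. access 38: HIT. Cache (old->new): [38 30 34]
  5. access 34: HIT. Cache (old->new): [38 30 34]
  6. access 73: MISS. Cache (old->new): [38 30 34 73]
  7. access 34: HIT. Cache (old->new): [38 30 34 73]
  8. access 34: HIT. Cache (old->new): [38 30 34 73]
  9. access 73: HIT. Cache (old->new): [38 30 34 73]
  10. access 51: MISS, evict 38. Cache (old->new): [30 34 73 51]
  11. access 38: MISS, evict 30. Cache (old->new): [34 73 51 38]
  12. access 38: HIT. Cache (old->new): [34 73 51 38]
  13. access 8: MISS, evict 34. Cache (old->new): [73 51 38 8]
  14. access 38: HIT. Cache (old->new): [73 51 38 8]
  15. access 76: MISS, evict 73. Cache (old->new): [51 38 8 76]
  16. access 51: HIT. Cache (old->new): [51 38 8 76]
  17. access 38: HIT. Cache (old->new): [51 38 8 76]
  18. access 38: HIT. Cache (old->new): [51 38 8 76]
  19. access 82: MISS, evict 51. Cache (old->new): [38 8 76 82]
  20. access 38: HIT. Cache (old->new): [38 8 76 82]
  21. access 38: HIT. Cache (old->new): [38 8 76 82]
  22. access 38: HIT. Cache (old->new): [38 8 76 82]
  23. access 73: MISS, evict 38. Cache (old->new): [8 76 82 73]
  24. access 82: HIT. Cache (old->new): [8 76 82 73]
  25. access 76: HIT. Cache (old->new): [8 76 82 73]
  26. access 82: HIT. Cache (old->new): [8 76 82 73]
Total: 16 hits, 10 misses, 6 evictions

Hit rate = 16/26 = 8/13

Answer: 8/13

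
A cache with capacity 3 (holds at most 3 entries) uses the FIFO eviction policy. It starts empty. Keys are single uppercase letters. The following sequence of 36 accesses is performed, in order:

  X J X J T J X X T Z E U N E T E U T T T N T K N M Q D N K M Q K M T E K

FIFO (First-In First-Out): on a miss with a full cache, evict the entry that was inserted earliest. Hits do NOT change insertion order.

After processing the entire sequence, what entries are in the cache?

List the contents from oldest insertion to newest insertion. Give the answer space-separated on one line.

Answer: T E K

Derivation:
FIFO simulation (capacity=3):
  1. access X: MISS. Cache (old->new): [X]
  2. access J: MISS. Cache (old->new): [X J]
  3. access X: HIT. Cache (old->new): [X J]
  4. access J: HIT. Cache (old->new): [X J]
  5. access T: MISS. Cache (old->new): [X J T]
  6. access J: HIT. Cache (old->new): [X J T]
  7. access X: HIT. Cache (old->new): [X J T]
  8. access X: HIT. Cache (old->new): [X J T]
  9. access T: HIT. Cache (old->new): [X J T]
  10. access Z: MISS, evict X. Cache (old->new): [J T Z]
  11. access E: MISS, evict J. Cache (old->new): [T Z E]
  12. access U: MISS, evict T. Cache (old->new): [Z E U]
  13. access N: MISS, evict Z. Cache (old->new): [E U N]
  14. access E: HIT. Cache (old->new): [E U N]
  15. access T: MISS, evict E. Cache (old->new): [U N T]
  16. access E: MISS, evict U. Cache (old->new): [N T E]
  17. access U: MISS, evict N. Cache (old->new): [T E U]
  18. access T: HIT. Cache (old->new): [T E U]
  19. access T: HIT. Cache (old->new): [T E U]
  20. access T: HIT. Cache (old->new): [T E U]
  21. access N: MISS, evict T. Cache (old->new): [E U N]
  22. access T: MISS, evict E. Cache (old->new): [U N T]
  23. access K: MISS, evict U. Cache (old->new): [N T K]
  24. access N: HIT. Cache (old->new): [N T K]
  25. access M: MISS, evict N. Cache (old->new): [T K M]
  26. access Q: MISS, evict T. Cache (old->new): [K M Q]
  27. access D: MISS, evict K. Cache (old->new): [M Q D]
  28. access N: MISS, evict M. Cache (old->new): [Q D N]
  29. access K: MISS, evict Q. Cache (old->new): [D N K]
  30. access M: MISS, evict D. Cache (old->new): [N K M]
  31. access Q: MISS, evict N. Cache (old->new): [K M Q]
  32. access K: HIT. Cache (old->new): [K M Q]
  33. access M: HIT. Cache (old->new): [K M Q]
  34. access T: MISS, evict K. Cache (old->new): [M Q T]
  35. access E: MISS, evict M. Cache (old->new): [Q T E]
  36. access K: MISS, evict Q. Cache (old->new): [T E K]
Total: 13 hits, 23 misses, 20 evictions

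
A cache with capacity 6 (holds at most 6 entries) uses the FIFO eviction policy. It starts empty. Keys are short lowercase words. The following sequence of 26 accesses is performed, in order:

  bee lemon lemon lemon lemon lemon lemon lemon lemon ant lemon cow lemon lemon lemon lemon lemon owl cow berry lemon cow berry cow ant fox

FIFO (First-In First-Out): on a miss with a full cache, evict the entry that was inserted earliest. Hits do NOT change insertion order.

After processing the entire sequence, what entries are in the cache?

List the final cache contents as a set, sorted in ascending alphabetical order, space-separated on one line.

FIFO simulation (capacity=6):
  1. access bee: MISS. Cache (old->new): [bee]
  2. access lemon: MISS. Cache (old->new): [bee lemon]
  3. access lemon: HIT. Cache (old->new): [bee lemon]
  4. access lemon: HIT. Cache (old->new): [bee lemon]
  5. access lemon: HIT. Cache (old->new): [bee lemon]
  6. access lemon: HIT. Cache (old->new): [bee lemon]
  7. access lemon: HIT. Cache (old->new): [bee lemon]
  8. access lemon: HIT. Cache (old->new): [bee lemon]
  9. access lemon: HIT. Cache (old->new): [bee lemon]
  10. access ant: MISS. Cache (old->new): [bee lemon ant]
  11. access lemon: HIT. Cache (old->new): [bee lemon ant]
  12. access cow: MISS. Cache (old->new): [bee lemon ant cow]
  13. access lemon: HIT. Cache (old->new): [bee lemon ant cow]
  14. access lemon: HIT. Cache (old->new): [bee lemon ant cow]
  15. access lemon: HIT. Cache (old->new): [bee lemon ant cow]
  16. access lemon: HIT. Cache (old->new): [bee lemon ant cow]
  17. access lemon: HIT. Cache (old->new): [bee lemon ant cow]
  18. access owl: MISS. Cache (old->new): [bee lemon ant cow owl]
  19. access cow: HIT. Cache (old->new): [bee lemon ant cow owl]
  20. access berry: MISS. Cache (old->new): [bee lemon ant cow owl berry]
  21. access lemon: HIT. Cache (old->new): [bee lemon ant cow owl berry]
  22. access cow: HIT. Cache (old->new): [bee lemon ant cow owl berry]
  23. access berry: HIT. Cache (old->new): [bee lemon ant cow owl berry]
  24. access cow: HIT. Cache (old->new): [bee lemon ant cow owl berry]
  25. access ant: HIT. Cache (old->new): [bee lemon ant cow owl berry]
  26. access fox: MISS, evict bee. Cache (old->new): [lemon ant cow owl berry fox]
Total: 19 hits, 7 misses, 1 evictions

Answer: ant berry cow fox lemon owl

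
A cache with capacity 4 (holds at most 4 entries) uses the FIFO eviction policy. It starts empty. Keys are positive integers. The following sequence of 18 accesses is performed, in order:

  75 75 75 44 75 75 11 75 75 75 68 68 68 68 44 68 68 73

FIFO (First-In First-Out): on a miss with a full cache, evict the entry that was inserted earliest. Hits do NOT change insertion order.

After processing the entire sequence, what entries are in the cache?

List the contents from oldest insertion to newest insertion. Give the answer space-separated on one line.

Answer: 44 11 68 73

Derivation:
FIFO simulation (capacity=4):
  1. access 75: MISS. Cache (old->new): [75]
  2. access 75: HIT. Cache (old->new): [75]
  3. access 75: HIT. Cache (old->new): [75]
  4. access 44: MISS. Cache (old->new): [75 44]
  5. access 75: HIT. Cache (old->new): [75 44]
  6. access 75: HIT. Cache (old->new): [75 44]
  7. access 11: MISS. Cache (old->new): [75 44 11]
  8. access 75: HIT. Cache (old->new): [75 44 11]
  9. access 75: HIT. Cache (old->new): [75 44 11]
  10. access 75: HIT. Cache (old->new): [75 44 11]
  11. access 68: MISS. Cache (old->new): [75 44 11 68]
  12. access 68: HIT. Cache (old->new): [75 44 11 68]
  13. access 68: HIT. Cache (old->new): [75 44 11 68]
  14. access 68: HIT. Cache (old->new): [75 44 11 68]
  15. access 44: HIT. Cache (old->new): [75 44 11 68]
  16. access 68: HIT. Cache (old->new): [75 44 11 68]
  17. access 68: HIT. Cache (old->new): [75 44 11 68]
  18. access 73: MISS, evict 75. Cache (old->new): [44 11 68 73]
Total: 13 hits, 5 misses, 1 evictions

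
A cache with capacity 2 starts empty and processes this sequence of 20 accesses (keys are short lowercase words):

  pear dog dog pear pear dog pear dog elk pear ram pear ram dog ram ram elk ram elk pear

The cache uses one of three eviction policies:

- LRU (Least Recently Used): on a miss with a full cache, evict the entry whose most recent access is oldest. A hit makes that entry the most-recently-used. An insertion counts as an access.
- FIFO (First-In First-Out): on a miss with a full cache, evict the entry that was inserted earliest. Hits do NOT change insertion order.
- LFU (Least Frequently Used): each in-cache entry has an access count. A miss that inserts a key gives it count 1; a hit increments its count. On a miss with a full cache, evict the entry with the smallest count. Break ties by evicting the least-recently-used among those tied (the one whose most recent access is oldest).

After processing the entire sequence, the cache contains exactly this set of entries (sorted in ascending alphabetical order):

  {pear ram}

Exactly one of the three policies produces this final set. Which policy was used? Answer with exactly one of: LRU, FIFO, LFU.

Answer: FIFO

Derivation:
Simulating under each policy and comparing final sets:
  LRU: final set = {elk pear} -> differs
  FIFO: final set = {pear ram} -> MATCHES target
  LFU: final set = {dog pear} -> differs
Only FIFO produces the target set.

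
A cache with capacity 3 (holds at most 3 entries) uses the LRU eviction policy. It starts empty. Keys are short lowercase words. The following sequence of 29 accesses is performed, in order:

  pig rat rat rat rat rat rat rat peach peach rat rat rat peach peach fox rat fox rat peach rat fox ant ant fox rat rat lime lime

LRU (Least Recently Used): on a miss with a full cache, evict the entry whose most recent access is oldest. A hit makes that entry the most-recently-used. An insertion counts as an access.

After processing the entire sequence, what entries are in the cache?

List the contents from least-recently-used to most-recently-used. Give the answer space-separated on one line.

Answer: fox rat lime

Derivation:
LRU simulation (capacity=3):
  1. access pig: MISS. Cache (LRU->MRU): [pig]
  2. access rat: MISS. Cache (LRU->MRU): [pig rat]
  3. access rat: HIT. Cache (LRU->MRU): [pig rat]
  4. access rat: HIT. Cache (LRU->MRU): [pig rat]
  5. access rat: HIT. Cache (LRU->MRU): [pig rat]
  6. access rat: HIT. Cache (LRU->MRU): [pig rat]
  7. access rat: HIT. Cache (LRU->MRU): [pig rat]
  8. access rat: HIT. Cache (LRU->MRU): [pig rat]
  9. access peach: MISS. Cache (LRU->MRU): [pig rat peach]
  10. access peach: HIT. Cache (LRU->MRU): [pig rat peach]
  11. access rat: HIT. Cache (LRU->MRU): [pig peach rat]
  12. access rat: HIT. Cache (LRU->MRU): [pig peach rat]
  13. access rat: HIT. Cache (LRU->MRU): [pig peach rat]
  14. access peach: HIT. Cache (LRU->MRU): [pig rat peach]
  15. access peach: HIT. Cache (LRU->MRU): [pig rat peach]
  16. access fox: MISS, evict pig. Cache (LRU->MRU): [rat peach fox]
  17. access rat: HIT. Cache (LRU->MRU): [peach fox rat]
  18. access fox: HIT. Cache (LRU->MRU): [peach rat fox]
  19. access rat: HIT. Cache (LRU->MRU): [peach fox rat]
  20. access peach: HIT. Cache (LRU->MRU): [fox rat peach]
  21. access rat: HIT. Cache (LRU->MRU): [fox peach rat]
  22. access fox: HIT. Cache (LRU->MRU): [peach rat fox]
  23. access ant: MISS, evict peach. Cache (LRU->MRU): [rat fox ant]
  24. access ant: HIT. Cache (LRU->MRU): [rat fox ant]
  25. access fox: HIT. Cache (LRU->MRU): [rat ant fox]
  26. access rat: HIT. Cache (LRU->MRU): [ant fox rat]
  27. access rat: HIT. Cache (LRU->MRU): [ant fox rat]
  28. access lime: MISS, evict ant. Cache (LRU->MRU): [fox rat lime]
  29. access lime: HIT. Cache (LRU->MRU): [fox rat lime]
Total: 23 hits, 6 misses, 3 evictions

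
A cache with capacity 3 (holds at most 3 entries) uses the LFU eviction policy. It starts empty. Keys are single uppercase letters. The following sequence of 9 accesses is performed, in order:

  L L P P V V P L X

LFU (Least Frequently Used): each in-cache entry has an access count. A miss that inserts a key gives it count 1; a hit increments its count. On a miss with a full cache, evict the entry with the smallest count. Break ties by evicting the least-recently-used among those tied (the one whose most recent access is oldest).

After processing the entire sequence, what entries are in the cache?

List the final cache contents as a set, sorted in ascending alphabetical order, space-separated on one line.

LFU simulation (capacity=3):
  1. access L: MISS. Cache: [L(c=1)]
  2. access L: HIT, count now 2. Cache: [L(c=2)]
  3. access P: MISS. Cache: [P(c=1) L(c=2)]
  4. access P: HIT, count now 2. Cache: [L(c=2) P(c=2)]
  5. access V: MISS. Cache: [V(c=1) L(c=2) P(c=2)]
  6. access V: HIT, count now 2. Cache: [L(c=2) P(c=2) V(c=2)]
  7. access P: HIT, count now 3. Cache: [L(c=2) V(c=2) P(c=3)]
  8. access L: HIT, count now 3. Cache: [V(c=2) P(c=3) L(c=3)]
  9. access X: MISS, evict V(c=2). Cache: [X(c=1) P(c=3) L(c=3)]
Total: 5 hits, 4 misses, 1 evictions

Answer: L P X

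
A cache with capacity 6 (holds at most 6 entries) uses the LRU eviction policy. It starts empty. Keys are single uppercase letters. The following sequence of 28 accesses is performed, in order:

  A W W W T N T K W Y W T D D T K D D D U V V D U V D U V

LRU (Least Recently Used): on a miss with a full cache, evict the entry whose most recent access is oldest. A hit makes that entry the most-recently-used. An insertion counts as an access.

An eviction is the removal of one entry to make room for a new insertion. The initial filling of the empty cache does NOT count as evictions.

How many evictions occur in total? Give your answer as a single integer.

Answer: 3

Derivation:
LRU simulation (capacity=6):
  1. access A: MISS. Cache (LRU->MRU): [A]
  2. access W: MISS. Cache (LRU->MRU): [A W]
  3. access W: HIT. Cache (LRU->MRU): [A W]
  4. access W: HIT. Cache (LRU->MRU): [A W]
  5. access T: MISS. Cache (LRU->MRU): [A W T]
  6. access N: MISS. Cache (LRU->MRU): [A W T N]
  7. access T: HIT. Cache (LRU->MRU): [A W N T]
  8. access K: MISS. Cache (LRU->MRU): [A W N T K]
  9. access W: HIT. Cache (LRU->MRU): [A N T K W]
  10. access Y: MISS. Cache (LRU->MRU): [A N T K W Y]
  11. access W: HIT. Cache (LRU->MRU): [A N T K Y W]
  12. access T: HIT. Cache (LRU->MRU): [A N K Y W T]
  13. access D: MISS, evict A. Cache (LRU->MRU): [N K Y W T D]
  14. access D: HIT. Cache (LRU->MRU): [N K Y W T D]
  15. access T: HIT. Cache (LRU->MRU): [N K Y W D T]
  16. access K: HIT. Cache (LRU->MRU): [N Y W D T K]
  17. access D: HIT. Cache (LRU->MRU): [N Y W T K D]
  18. access D: HIT. Cache (LRU->MRU): [N Y W T K D]
  19. access D: HIT. Cache (LRU->MRU): [N Y W T K D]
  20. access U: MISS, evict N. Cache (LRU->MRU): [Y W T K D U]
  21. access V: MISS, evict Y. Cache (LRU->MRU): [W T K D U V]
  22. access V: HIT. Cache (LRU->MRU): [W T K D U V]
  23. access D: HIT. Cache (LRU->MRU): [W T K U V D]
  24. access U: HIT. Cache (LRU->MRU): [W T K V D U]
  25. access V: HIT. Cache (LRU->MRU): [W T K D U V]
  26. access D: HIT. Cache (LRU->MRU): [W T K U V D]
  27. access U: HIT. Cache (LRU->MRU): [W T K V D U]
  28. access V: HIT. Cache (LRU->MRU): [W T K D U V]
Total: 19 hits, 9 misses, 3 evictions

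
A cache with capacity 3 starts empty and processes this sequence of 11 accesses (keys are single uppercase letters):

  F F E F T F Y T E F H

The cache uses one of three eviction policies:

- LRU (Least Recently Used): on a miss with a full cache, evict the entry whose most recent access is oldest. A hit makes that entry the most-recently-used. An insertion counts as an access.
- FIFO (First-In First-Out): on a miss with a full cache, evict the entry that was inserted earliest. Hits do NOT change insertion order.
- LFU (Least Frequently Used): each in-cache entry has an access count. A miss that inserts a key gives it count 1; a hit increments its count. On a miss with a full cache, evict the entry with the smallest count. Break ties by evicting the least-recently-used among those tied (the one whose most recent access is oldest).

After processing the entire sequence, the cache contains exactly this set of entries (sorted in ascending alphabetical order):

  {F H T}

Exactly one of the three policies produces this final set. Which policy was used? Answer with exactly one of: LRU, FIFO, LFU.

Simulating under each policy and comparing final sets:
  LRU: final set = {E F H} -> differs
  FIFO: final set = {F H Y} -> differs
  LFU: final set = {F H T} -> MATCHES target
Only LFU produces the target set.

Answer: LFU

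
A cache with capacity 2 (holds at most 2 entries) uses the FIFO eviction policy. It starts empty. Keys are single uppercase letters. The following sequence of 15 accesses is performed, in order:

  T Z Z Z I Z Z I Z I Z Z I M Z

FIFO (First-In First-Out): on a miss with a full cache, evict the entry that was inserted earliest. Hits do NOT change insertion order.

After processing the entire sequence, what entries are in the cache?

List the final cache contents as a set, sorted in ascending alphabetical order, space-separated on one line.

FIFO simulation (capacity=2):
  1. access T: MISS. Cache (old->new): [T]
  2. access Z: MISS. Cache (old->new): [T Z]
  3. access Z: HIT. Cache (old->new): [T Z]
  4. access Z: HIT. Cache (old->new): [T Z]
  5. access I: MISS, evict T. Cache (old->new): [Z I]
  6. access Z: HIT. Cache (old->new): [Z I]
  7. access Z: HIT. Cache (old->new): [Z I]
  8. access I: HIT. Cache (old->new): [Z I]
  9. access Z: HIT. Cache (old->new): [Z I]
  10. access I: HIT. Cache (old->new): [Z I]
  11. access Z: HIT. Cache (old->new): [Z I]
  12. access Z: HIT. Cache (old->new): [Z I]
  13. access I: HIT. Cache (old->new): [Z I]
  14. access M: MISS, evict Z. Cache (old->new): [I M]
  15. access Z: MISS, evict I. Cache (old->new): [M Z]
Total: 10 hits, 5 misses, 3 evictions

Answer: M Z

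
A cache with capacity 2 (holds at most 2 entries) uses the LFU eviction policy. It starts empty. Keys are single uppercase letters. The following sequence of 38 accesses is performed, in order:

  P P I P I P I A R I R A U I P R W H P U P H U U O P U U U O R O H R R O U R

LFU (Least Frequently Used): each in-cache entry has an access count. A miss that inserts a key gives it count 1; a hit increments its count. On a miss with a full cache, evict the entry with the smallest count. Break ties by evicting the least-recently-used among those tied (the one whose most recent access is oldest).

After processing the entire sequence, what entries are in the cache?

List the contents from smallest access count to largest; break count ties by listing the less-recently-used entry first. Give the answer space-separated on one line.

Answer: R P

Derivation:
LFU simulation (capacity=2):
  1. access P: MISS. Cache: [P(c=1)]
  2. access P: HIT, count now 2. Cache: [P(c=2)]
  3. access I: MISS. Cache: [I(c=1) P(c=2)]
  4. access P: HIT, count now 3. Cache: [I(c=1) P(c=3)]
  5. access I: HIT, count now 2. Cache: [I(c=2) P(c=3)]
  6. access P: HIT, count now 4. Cache: [I(c=2) P(c=4)]
  7. access I: HIT, count now 3. Cache: [I(c=3) P(c=4)]
  8. access A: MISS, evict I(c=3). Cache: [A(c=1) P(c=4)]
  9. access R: MISS, evict A(c=1). Cache: [R(c=1) P(c=4)]
  10. access I: MISS, evict R(c=1). Cache: [I(c=1) P(c=4)]
  11. access R: MISS, evict I(c=1). Cache: [R(c=1) P(c=4)]
  12. access A: MISS, evict R(c=1). Cache: [A(c=1) P(c=4)]
  13. access U: MISS, evict A(c=1). Cache: [U(c=1) P(c=4)]
  14. access I: MISS, evict U(c=1). Cache: [I(c=1) P(c=4)]
  15. access P: HIT, count now 5. Cache: [I(c=1) P(c=5)]
  16. access R: MISS, evict I(c=1). Cache: [R(c=1) P(c=5)]
  17. access W: MISS, evict R(c=1). Cache: [W(c=1) P(c=5)]
  18. access H: MISS, evict W(c=1). Cache: [H(c=1) P(c=5)]
  19. access P: HIT, count now 6. Cache: [H(c=1) P(c=6)]
  20. access U: MISS, evict H(c=1). Cache: [U(c=1) P(c=6)]
  21. access P: HIT, count now 7. Cache: [U(c=1) P(c=7)]
  22. access H: MISS, evict U(c=1). Cache: [H(c=1) P(c=7)]
  23. access U: MISS, evict H(c=1). Cache: [U(c=1) P(c=7)]
  24. access U: HIT, count now 2. Cache: [U(c=2) P(c=7)]
  25. access O: MISS, evict U(c=2). Cache: [O(c=1) P(c=7)]
  26. access P: HIT, count now 8. Cache: [O(c=1) P(c=8)]
  27. access U: MISS, evict O(c=1). Cache: [U(c=1) P(c=8)]
  28. access U: HIT, count now 2. Cache: [U(c=2) P(c=8)]
  29. access U: HIT, count now 3. Cache: [U(c=3) P(c=8)]
  30. access O: MISS, evict U(c=3). Cache: [O(c=1) P(c=8)]
  31. access R: MISS, evict O(c=1). Cache: [R(c=1) P(c=8)]
  32. access O: MISS, evict R(c=1). Cache: [O(c=1) P(c=8)]
  33. access H: MISS, evict O(c=1). Cache: [H(c=1) P(c=8)]
  34. access R: MISS, evict H(c=1). Cache: [R(c=1) P(c=8)]
  35. access R: HIT, count now 2. Cache: [R(c=2) P(c=8)]
  36. access O: MISS, evict R(c=2). Cache: [O(c=1) P(c=8)]
  37. access U: MISS, evict O(c=1). Cache: [U(c=1) P(c=8)]
  38. access R: MISS, evict U(c=1). Cache: [R(c=1) P(c=8)]
Total: 13 hits, 25 misses, 23 evictions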